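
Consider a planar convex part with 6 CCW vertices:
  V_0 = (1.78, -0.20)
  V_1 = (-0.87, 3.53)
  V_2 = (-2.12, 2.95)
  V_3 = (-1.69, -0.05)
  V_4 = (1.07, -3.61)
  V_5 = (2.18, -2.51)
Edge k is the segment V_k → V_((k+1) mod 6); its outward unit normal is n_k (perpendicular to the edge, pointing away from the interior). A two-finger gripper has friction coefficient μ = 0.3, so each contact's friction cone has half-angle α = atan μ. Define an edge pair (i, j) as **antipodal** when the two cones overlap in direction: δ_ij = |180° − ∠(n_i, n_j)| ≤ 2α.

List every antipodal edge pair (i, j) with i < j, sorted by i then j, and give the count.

α = atan 0.3 = 16.70°;  2α = 33.40°
n_0 = (+0.8152, +0.5792)
n_1 = (-0.4209, +0.9071)
n_2 = (-0.9899, -0.1419)
n_3 = (-0.7903, -0.6127)
n_4 = (+0.7039, -0.7103)
n_5 = (+0.9853, +0.1706)
  (0,1): δ = 100.50°  ·
  (0,2): δ = 27.24°  ✓
  (0,3): δ = 2.39°  ✓
  (0,4): δ = 99.35°  ·
  (0,5): δ = 154.43°  ·
  (1,2): δ = 106.73°  ·
  (1,3): δ = 77.11°  ·
  (1,4): δ = 19.85°  ✓
  (1,5): δ = 74.93°  ·
  (2,3): δ = 150.37°  ·
  (2,4): δ = 53.42°  ·
  (2,5): δ = 1.67°  ✓
  (3,4): δ = 83.04°  ·
  (3,5): δ = 27.96°  ✓
  (4,5): δ = 124.92°  ·
antipodal pairs: 5

count = 5; pairs: (0,2), (0,3), (1,4), (2,5), (3,5)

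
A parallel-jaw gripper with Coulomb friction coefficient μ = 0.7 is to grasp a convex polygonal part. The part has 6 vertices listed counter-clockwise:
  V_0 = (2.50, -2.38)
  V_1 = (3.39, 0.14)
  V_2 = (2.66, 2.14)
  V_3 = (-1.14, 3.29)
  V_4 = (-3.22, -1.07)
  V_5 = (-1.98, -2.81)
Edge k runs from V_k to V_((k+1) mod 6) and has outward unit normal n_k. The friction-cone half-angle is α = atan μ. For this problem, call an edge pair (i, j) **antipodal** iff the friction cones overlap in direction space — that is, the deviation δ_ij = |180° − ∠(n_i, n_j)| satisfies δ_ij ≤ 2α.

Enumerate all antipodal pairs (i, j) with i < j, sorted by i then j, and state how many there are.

count = 7; pairs: (0,3), (0,4), (1,3), (1,4), (2,4), (2,5), (3,5)

α = atan 0.7 = 34.99°;  2α = 69.98°
n_0 = (+0.9429, -0.3330)
n_1 = (+0.9394, +0.3429)
n_2 = (+0.2897, +0.9571)
n_3 = (-0.9026, +0.4306)
n_4 = (-0.8144, -0.5804)
n_5 = (+0.0955, -0.9954)
  (0,1): δ = 140.50°  ·
  (0,2): δ = 87.39°  ·
  (0,3): δ = 6.05°  ✓
  (0,4): δ = 54.93°  ✓
  (0,5): δ = 114.93°  ·
  (1,2): δ = 126.89°  ·
  (1,3): δ = 45.56°  ✓
  (1,4): δ = 15.42°  ✓
  (1,5): δ = 75.43°  ·
  (2,3): δ = 98.67°  ·
  (2,4): δ = 37.69°  ✓
  (2,5): δ = 22.32°  ✓
  (3,4): δ = 119.02°  ·
  (3,5): δ = 59.01°  ✓
  (4,5): δ = 119.99°  ·
antipodal pairs: 7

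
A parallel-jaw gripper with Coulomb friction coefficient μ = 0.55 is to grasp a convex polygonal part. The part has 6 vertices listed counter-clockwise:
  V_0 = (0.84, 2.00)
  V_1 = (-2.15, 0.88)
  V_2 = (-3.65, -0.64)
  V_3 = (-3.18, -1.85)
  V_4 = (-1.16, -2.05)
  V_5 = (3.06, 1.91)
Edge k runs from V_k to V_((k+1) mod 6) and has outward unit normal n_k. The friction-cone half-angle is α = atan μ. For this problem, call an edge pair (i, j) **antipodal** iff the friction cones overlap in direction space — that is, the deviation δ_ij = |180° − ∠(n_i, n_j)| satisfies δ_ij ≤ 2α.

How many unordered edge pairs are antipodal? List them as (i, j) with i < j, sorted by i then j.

count = 6; pairs: (0,3), (0,4), (1,3), (1,4), (3,5), (4,5)

α = atan 0.55 = 28.81°;  2α = 57.62°
n_0 = (-0.3508, +0.9365)
n_1 = (-0.7118, +0.7024)
n_2 = (-0.9321, -0.3621)
n_3 = (-0.0985, -0.9951)
n_4 = (+0.6843, -0.7292)
n_5 = (+0.0405, +0.9992)
  (0,1): δ = 155.16°  ·
  (0,2): δ = 89.31°  ·
  (0,3): δ = 26.19°  ✓
  (0,4): δ = 22.64°  ✓
  (0,5): δ = 157.14°  ·
  (1,2): δ = 114.15°  ·
  (1,3): δ = 51.03°  ✓
  (1,4): δ = 2.20°  ✓
  (1,5): δ = 132.30°  ·
  (2,3): δ = 116.88°  ·
  (2,4): δ = 68.05°  ·
  (2,5): δ = 66.45°  ·
  (3,4): δ = 131.17°  ·
  (3,5): δ = 3.33°  ✓
  (4,5): δ = 45.50°  ✓
antipodal pairs: 6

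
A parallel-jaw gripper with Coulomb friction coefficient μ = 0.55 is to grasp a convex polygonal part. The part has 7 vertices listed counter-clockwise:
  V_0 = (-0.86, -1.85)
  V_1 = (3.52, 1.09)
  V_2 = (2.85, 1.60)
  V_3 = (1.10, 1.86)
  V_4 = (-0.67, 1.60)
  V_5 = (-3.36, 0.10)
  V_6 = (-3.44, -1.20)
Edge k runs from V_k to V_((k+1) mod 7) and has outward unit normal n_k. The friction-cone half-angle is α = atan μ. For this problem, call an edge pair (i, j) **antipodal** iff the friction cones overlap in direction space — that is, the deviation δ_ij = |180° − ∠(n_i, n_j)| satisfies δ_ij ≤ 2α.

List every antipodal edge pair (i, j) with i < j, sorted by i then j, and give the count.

α = atan 0.55 = 28.81°;  2α = 57.62°
n_0 = (+0.5573, -0.8303)
n_1 = (+0.6057, +0.7957)
n_2 = (+0.1470, +0.9891)
n_3 = (-0.1453, +0.9894)
n_4 = (-0.4870, +0.8734)
n_5 = (-0.9981, +0.0614)
n_6 = (-0.2443, -0.9697)
  (0,1): δ = 71.15°  ·
  (0,2): δ = 42.32°  ✓
  (0,3): δ = 25.51°  ✓
  (0,4): δ = 4.73°  ✓
  (0,5): δ = 52.61°  ✓
  (0,6): δ = 131.99°  ·
  (1,2): δ = 151.17°  ·
  (1,3): δ = 134.37°  ·
  (1,4): δ = 113.58°  ·
  (1,5): δ = 56.24°  ✓
  (1,6): δ = 23.14°  ✓
  (2,3): δ = 163.19°  ·
  (2,4): δ = 142.40°  ·
  (2,5): δ = 85.07°  ·
  (2,6): δ = 5.69°  ✓
  (3,4): δ = 159.21°  ·
  (3,5): δ = 101.88°  ·
  (3,6): δ = 22.50°  ✓
  (4,5): δ = 122.67°  ·
  (4,6): δ = 43.29°  ✓
  (5,6): δ = 100.62°  ·
antipodal pairs: 9

count = 9; pairs: (0,2), (0,3), (0,4), (0,5), (1,5), (1,6), (2,6), (3,6), (4,6)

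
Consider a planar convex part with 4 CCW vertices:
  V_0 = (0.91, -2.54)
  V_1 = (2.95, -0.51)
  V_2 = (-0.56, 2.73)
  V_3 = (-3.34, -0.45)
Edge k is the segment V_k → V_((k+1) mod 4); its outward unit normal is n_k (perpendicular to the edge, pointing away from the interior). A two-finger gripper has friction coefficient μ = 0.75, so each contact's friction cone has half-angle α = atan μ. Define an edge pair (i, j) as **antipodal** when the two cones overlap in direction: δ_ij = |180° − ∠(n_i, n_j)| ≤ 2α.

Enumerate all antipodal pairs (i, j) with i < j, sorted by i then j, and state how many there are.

count = 2; pairs: (0,2), (1,3)

α = atan 0.75 = 36.87°;  2α = 73.74°
n_0 = (+0.7054, -0.7088)
n_1 = (+0.6783, +0.7348)
n_2 = (-0.7529, +0.6582)
n_3 = (-0.4413, -0.8974)
  (0,1): δ = 87.57°  ·
  (0,2): δ = 3.98°  ✓
  (0,3): δ = 108.95°  ·
  (1,2): δ = 88.45°  ·
  (1,3): δ = 16.52°  ✓
  (2,3): δ = 75.03°  ·
antipodal pairs: 2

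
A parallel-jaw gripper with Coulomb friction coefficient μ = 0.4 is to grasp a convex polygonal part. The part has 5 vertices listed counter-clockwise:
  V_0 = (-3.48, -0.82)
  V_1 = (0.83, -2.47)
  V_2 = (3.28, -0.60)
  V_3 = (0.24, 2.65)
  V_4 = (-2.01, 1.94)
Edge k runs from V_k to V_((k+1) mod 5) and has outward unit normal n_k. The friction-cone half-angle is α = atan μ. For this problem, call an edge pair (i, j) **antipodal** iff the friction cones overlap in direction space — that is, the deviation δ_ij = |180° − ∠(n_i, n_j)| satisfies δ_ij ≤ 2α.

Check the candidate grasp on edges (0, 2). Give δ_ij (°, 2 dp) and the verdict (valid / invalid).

α = atan 0.4 = 21.80°;  2α = 43.60°
edge 0: e_0 = (+4.31, -1.65);  n_0 = (-0.3575, -0.9339)
edge 2: e_2 = (-3.04, +3.25);  n_2 = (+0.7303, +0.6831)
∠(n_0, n_2) = 154.04°
δ = |180° − 154.04°| = 25.96°
25.96° ≤ 2α = 43.60°  →  valid

δ = 25.96°, valid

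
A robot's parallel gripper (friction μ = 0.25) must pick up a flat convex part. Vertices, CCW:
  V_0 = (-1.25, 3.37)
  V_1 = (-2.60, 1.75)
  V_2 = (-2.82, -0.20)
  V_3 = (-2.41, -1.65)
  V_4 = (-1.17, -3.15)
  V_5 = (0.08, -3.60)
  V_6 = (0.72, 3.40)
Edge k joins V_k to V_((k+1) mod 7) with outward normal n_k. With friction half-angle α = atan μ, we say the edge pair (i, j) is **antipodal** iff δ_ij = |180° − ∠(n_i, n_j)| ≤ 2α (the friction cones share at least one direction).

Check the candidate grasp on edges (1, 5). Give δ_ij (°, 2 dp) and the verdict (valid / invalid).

α = atan 0.25 = 14.04°;  2α = 28.07°
edge 1: e_1 = (-0.22, -1.95);  n_1 = (-0.9937, +0.1121)
edge 5: e_5 = (+0.64, +7.00);  n_5 = (+0.9958, -0.0910)
∠(n_1, n_5) = 178.79°
δ = |180° − 178.79°| = 1.21°
1.21° ≤ 2α = 28.07°  →  valid

δ = 1.21°, valid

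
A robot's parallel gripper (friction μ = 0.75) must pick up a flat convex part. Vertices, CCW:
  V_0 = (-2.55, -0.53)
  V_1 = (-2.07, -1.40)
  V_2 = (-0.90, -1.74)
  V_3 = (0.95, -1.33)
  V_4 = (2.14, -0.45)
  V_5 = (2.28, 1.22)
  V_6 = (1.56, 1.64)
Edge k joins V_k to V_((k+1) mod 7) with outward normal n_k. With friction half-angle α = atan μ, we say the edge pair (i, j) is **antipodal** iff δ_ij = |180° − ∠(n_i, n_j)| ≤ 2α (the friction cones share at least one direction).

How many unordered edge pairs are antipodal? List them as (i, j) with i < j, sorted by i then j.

α = atan 0.75 = 36.87°;  2α = 73.74°
n_0 = (-0.8756, -0.4831)
n_1 = (-0.2791, -0.9603)
n_2 = (+0.2164, -0.9763)
n_3 = (+0.5946, -0.8040)
n_4 = (+0.9965, -0.0835)
n_5 = (+0.5039, +0.8638)
n_6 = (-0.4669, +0.8843)
  (0,1): δ = 135.09°  ·
  (0,2): δ = 106.39°  ·
  (0,3): δ = 82.40°  ·
  (0,4): δ = 33.68°  ✓
  (0,5): δ = 30.86°  ✓
  (0,6): δ = 88.95°  ·
  (1,2): δ = 151.30°  ·
  (1,3): δ = 127.31°  ·
  (1,4): δ = 78.59°  ·
  (1,5): δ = 14.05°  ✓
  (1,6): δ = 44.04°  ✓
  (2,3): δ = 156.01°  ·
  (2,4): δ = 107.29°  ·
  (2,5): δ = 42.75°  ✓
  (2,6): δ = 15.34°  ✓
  (3,4): δ = 131.27°  ·
  (3,5): δ = 66.74°  ✓
  (3,6): δ = 8.65°  ✓
  (4,5): δ = 115.46°  ·
  (4,6): δ = 57.37°  ✓
  (5,6): δ = 121.91°  ·
antipodal pairs: 9

count = 9; pairs: (0,4), (0,5), (1,5), (1,6), (2,5), (2,6), (3,5), (3,6), (4,6)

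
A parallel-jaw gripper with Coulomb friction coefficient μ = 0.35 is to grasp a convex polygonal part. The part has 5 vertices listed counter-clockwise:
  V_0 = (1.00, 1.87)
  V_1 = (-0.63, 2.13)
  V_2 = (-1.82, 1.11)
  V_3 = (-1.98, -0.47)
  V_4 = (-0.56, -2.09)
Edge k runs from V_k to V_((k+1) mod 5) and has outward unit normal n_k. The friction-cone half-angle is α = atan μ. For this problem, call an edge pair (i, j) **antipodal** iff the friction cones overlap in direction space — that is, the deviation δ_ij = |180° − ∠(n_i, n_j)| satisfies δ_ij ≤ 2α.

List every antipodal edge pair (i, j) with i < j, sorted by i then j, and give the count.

α = atan 0.35 = 19.29°;  2α = 38.58°
n_0 = (+0.1575, +0.9875)
n_1 = (-0.6508, +0.7593)
n_2 = (-0.9949, +0.1008)
n_3 = (-0.7520, -0.6592)
n_4 = (+0.9304, -0.3665)
  (0,1): δ = 130.34°  ·
  (0,2): δ = 86.72°  ·
  (0,3): δ = 39.70°  ·
  (0,4): δ = 77.56°  ·
  (1,2): δ = 136.38°  ·
  (1,3): δ = 89.37°  ·
  (1,4): δ = 27.90°  ✓
  (2,3): δ = 132.98°  ·
  (2,4): δ = 15.72°  ✓
  (3,4): δ = 62.74°  ·
antipodal pairs: 2

count = 2; pairs: (1,4), (2,4)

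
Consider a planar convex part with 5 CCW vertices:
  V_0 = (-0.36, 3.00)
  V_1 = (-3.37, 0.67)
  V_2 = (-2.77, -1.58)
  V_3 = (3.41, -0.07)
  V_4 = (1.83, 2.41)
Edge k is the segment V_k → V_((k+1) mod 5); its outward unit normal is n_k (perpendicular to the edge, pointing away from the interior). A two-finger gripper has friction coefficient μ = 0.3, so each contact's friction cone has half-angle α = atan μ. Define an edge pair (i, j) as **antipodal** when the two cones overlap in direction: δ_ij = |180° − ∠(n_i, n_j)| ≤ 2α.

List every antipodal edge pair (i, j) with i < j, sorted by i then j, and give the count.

α = atan 0.3 = 16.70°;  2α = 33.40°
n_0 = (-0.6121, +0.7908)
n_1 = (-0.9662, -0.2577)
n_2 = (+0.2374, -0.9714)
n_3 = (+0.8434, +0.5373)
n_4 = (+0.2601, +0.9656)
  (0,1): δ = 112.81°  ·
  (0,2): δ = 24.01°  ✓
  (0,3): δ = 84.76°  ·
  (0,4): δ = 127.18°  ·
  (1,2): δ = 91.20°  ·
  (1,3): δ = 17.57°  ✓
  (1,4): δ = 59.99°  ·
  (2,3): δ = 71.23°  ·
  (2,4): δ = 28.81°  ✓
  (3,4): δ = 137.58°  ·
antipodal pairs: 3

count = 3; pairs: (0,2), (1,3), (2,4)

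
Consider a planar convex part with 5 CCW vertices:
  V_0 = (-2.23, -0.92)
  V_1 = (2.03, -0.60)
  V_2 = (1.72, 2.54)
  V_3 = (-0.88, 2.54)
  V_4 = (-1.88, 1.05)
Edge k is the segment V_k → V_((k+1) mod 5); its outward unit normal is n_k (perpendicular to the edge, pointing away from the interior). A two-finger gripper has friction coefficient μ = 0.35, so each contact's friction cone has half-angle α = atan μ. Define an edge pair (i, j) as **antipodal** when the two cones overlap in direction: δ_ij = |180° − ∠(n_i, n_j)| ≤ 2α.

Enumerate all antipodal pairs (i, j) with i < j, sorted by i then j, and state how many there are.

α = atan 0.35 = 19.29°;  2α = 38.58°
n_0 = (+0.0749, -0.9972)
n_1 = (+0.9952, +0.0982)
n_2 = (+0.0000, +1.0000)
n_3 = (-0.8303, +0.5573)
n_4 = (-0.9846, +0.1749)
  (0,1): δ = 88.66°  ·
  (0,2): δ = 4.30°  ✓
  (0,3): δ = 51.84°  ·
  (0,4): δ = 75.63°  ·
  (1,2): δ = 95.64°  ·
  (1,3): δ = 39.51°  ·
  (1,4): δ = 15.71°  ✓
  (2,3): δ = 123.87°  ·
  (2,4): δ = 100.07°  ·
  (3,4): δ = 156.21°  ·
antipodal pairs: 2

count = 2; pairs: (0,2), (1,4)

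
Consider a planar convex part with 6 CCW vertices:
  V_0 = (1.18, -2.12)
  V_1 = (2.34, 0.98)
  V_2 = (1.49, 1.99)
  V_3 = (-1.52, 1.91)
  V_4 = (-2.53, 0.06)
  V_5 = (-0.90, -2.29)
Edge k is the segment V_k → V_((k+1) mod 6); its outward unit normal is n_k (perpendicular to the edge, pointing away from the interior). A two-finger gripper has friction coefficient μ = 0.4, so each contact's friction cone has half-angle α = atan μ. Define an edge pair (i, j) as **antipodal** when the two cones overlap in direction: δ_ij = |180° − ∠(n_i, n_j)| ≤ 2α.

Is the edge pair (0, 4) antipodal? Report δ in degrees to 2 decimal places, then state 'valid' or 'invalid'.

δ = 55.26°, invalid

α = atan 0.4 = 21.80°;  2α = 43.60°
edge 0: e_0 = (+1.16, +3.10);  n_0 = (+0.9366, -0.3505)
edge 4: e_4 = (+1.63, -2.35);  n_4 = (-0.8217, -0.5699)
∠(n_0, n_4) = 124.74°
δ = |180° − 124.74°| = 55.26°
55.26° > 2α = 43.60°  →  invalid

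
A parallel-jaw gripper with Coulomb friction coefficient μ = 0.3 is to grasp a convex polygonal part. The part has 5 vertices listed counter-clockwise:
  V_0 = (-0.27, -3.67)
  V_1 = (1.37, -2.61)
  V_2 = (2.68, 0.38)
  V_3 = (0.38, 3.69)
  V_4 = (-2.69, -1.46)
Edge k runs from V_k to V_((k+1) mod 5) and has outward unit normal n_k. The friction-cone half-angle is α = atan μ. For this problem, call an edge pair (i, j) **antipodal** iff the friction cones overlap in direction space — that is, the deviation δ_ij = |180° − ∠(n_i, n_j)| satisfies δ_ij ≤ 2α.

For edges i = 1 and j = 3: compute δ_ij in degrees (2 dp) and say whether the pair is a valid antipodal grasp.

δ = 7.14°, valid

α = atan 0.3 = 16.70°;  2α = 33.40°
edge 1: e_1 = (+1.31, +2.99);  n_1 = (+0.9159, -0.4013)
edge 3: e_3 = (-3.07, -5.15);  n_3 = (-0.8590, +0.5120)
∠(n_1, n_3) = 172.86°
δ = |180° − 172.86°| = 7.14°
7.14° ≤ 2α = 33.40°  →  valid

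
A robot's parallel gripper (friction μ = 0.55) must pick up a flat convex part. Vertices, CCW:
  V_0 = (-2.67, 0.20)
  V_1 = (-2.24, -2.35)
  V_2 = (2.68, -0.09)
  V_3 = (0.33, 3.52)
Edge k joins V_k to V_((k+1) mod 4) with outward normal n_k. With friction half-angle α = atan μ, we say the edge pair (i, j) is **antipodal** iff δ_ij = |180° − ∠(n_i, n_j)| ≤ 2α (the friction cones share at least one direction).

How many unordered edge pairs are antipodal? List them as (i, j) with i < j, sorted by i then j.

count = 2; pairs: (0,2), (1,3)

α = atan 0.55 = 28.81°;  2α = 57.62°
n_0 = (-0.9861, -0.1663)
n_1 = (+0.4174, -0.9087)
n_2 = (+0.8381, +0.5456)
n_3 = (-0.7420, +0.6704)
  (0,1): δ = 74.90°  ·
  (0,2): δ = 23.49°  ✓
  (0,3): δ = 128.33°  ·
  (1,2): δ = 81.61°  ·
  (1,3): δ = 23.23°  ✓
  (2,3): δ = 75.16°  ·
antipodal pairs: 2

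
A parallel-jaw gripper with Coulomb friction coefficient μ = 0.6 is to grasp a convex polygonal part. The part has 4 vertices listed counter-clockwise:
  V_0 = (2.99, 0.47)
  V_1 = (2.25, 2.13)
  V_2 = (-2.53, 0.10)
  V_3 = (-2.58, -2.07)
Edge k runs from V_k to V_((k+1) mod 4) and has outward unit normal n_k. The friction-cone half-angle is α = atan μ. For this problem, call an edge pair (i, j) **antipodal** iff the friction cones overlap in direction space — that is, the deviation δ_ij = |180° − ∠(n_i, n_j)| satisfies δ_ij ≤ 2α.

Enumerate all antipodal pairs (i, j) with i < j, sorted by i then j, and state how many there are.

α = atan 0.6 = 30.96°;  2α = 61.93°
n_0 = (+0.9134, +0.4072)
n_1 = (-0.3909, +0.9204)
n_2 = (-0.9997, +0.0230)
n_3 = (+0.4149, -0.9099)
  (0,1): δ = 91.02°  ·
  (0,2): δ = 25.35°  ✓
  (0,3): δ = 90.49°  ·
  (1,2): δ = 114.33°  ·
  (1,3): δ = 1.50°  ✓
  (2,3): δ = 64.17°  ·
antipodal pairs: 2

count = 2; pairs: (0,2), (1,3)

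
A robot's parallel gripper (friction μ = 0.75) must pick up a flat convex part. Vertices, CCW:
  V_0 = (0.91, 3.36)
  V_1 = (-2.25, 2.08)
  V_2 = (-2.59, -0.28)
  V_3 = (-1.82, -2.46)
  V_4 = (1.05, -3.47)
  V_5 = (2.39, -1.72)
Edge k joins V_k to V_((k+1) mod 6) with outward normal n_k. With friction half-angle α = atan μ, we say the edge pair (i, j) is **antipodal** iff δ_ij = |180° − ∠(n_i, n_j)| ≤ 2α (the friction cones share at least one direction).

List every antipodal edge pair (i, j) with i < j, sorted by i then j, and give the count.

α = atan 0.75 = 36.87°;  2α = 73.74°
n_0 = (-0.3754, +0.9268)
n_1 = (-0.9898, +0.1426)
n_2 = (-0.9429, -0.3330)
n_3 = (-0.3320, -0.9433)
n_4 = (+0.7940, -0.6080)
n_5 = (+0.9601, +0.2797)
  (0,1): δ = 120.25°  ·
  (0,2): δ = 92.60°  ·
  (0,3): δ = 41.44°  ✓
  (0,4): δ = 30.51°  ✓
  (0,5): δ = 84.19°  ·
  (1,2): δ = 152.35°  ·
  (1,3): δ = 101.19°  ·
  (1,4): δ = 29.24°  ✓
  (1,5): δ = 24.44°  ✓
  (2,3): δ = 128.84°  ·
  (2,4): δ = 56.90°  ✓
  (2,5): δ = 3.21°  ✓
  (3,4): δ = 108.05°  ·
  (3,5): δ = 54.37°  ✓
  (4,5): δ = 126.32°  ·
antipodal pairs: 7

count = 7; pairs: (0,3), (0,4), (1,4), (1,5), (2,4), (2,5), (3,5)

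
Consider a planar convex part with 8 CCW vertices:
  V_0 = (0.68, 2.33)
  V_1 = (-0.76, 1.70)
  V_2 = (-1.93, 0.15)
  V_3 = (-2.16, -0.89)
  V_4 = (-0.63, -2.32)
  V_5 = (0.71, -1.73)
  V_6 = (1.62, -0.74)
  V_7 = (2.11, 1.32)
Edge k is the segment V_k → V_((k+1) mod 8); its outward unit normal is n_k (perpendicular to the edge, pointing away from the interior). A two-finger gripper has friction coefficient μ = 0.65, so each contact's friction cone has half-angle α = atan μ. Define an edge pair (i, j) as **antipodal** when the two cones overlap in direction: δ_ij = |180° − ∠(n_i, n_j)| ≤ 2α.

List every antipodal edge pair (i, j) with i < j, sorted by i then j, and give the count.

α = atan 0.65 = 33.02°;  2α = 66.05°
n_0 = (-0.4008, +0.9162)
n_1 = (-0.7981, +0.6025)
n_2 = (-0.9764, +0.2159)
n_3 = (-0.6828, -0.7306)
n_4 = (+0.4030, -0.9152)
n_5 = (+0.7362, -0.6767)
n_6 = (+0.9729, -0.2314)
n_7 = (+0.5769, +0.8168)
  (0,1): δ = 150.68°  ·
  (0,2): δ = 126.10°  ·
  (0,3): δ = 66.69°  ·
  (0,4): δ = 0.13°  ✓
  (0,5): δ = 23.78°  ✓
  (0,6): δ = 52.99°  ✓
  (0,7): δ = 121.14°  ·
  (1,2): δ = 155.42°  ·
  (1,3): δ = 96.02°  ·
  (1,4): δ = 29.19°  ✓
  (1,5): δ = 5.54°  ✓
  (1,6): δ = 23.67°  ✓
  (1,7): δ = 91.81°  ·
  (2,3): δ = 120.59°  ·
  (2,4): δ = 53.77°  ✓
  (2,5): δ = 30.12°  ✓
  (2,6): δ = 0.91°  ✓
  (2,7): δ = 67.24°  ·
  (3,4): δ = 113.17°  ·
  (3,5): δ = 89.52°  ·
  (3,6): δ = 60.31°  ✓
  (3,7): δ = 7.83°  ✓
  (4,5): δ = 156.35°  ·
  (4,6): δ = 127.14°  ·
  (4,7): δ = 59.00°  ✓
  (5,6): δ = 150.79°  ·
  (5,7): δ = 82.64°  ·
  (6,7): δ = 111.85°  ·
antipodal pairs: 12

count = 12; pairs: (0,4), (0,5), (0,6), (1,4), (1,5), (1,6), (2,4), (2,5), (2,6), (3,6), (3,7), (4,7)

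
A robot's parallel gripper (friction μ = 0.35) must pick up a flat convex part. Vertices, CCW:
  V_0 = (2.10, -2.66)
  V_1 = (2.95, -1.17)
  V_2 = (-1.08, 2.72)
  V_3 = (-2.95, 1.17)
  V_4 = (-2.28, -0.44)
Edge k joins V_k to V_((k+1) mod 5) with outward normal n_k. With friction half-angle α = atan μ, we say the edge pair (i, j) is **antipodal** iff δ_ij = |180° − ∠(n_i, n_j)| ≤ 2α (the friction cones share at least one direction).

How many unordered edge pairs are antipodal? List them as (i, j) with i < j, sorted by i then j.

count = 3; pairs: (0,2), (1,3), (1,4)

α = atan 0.35 = 19.29°;  2α = 38.58°
n_0 = (+0.8686, -0.4955)
n_1 = (+0.6945, +0.7195)
n_2 = (-0.6382, +0.7699)
n_3 = (-0.9232, -0.3842)
n_4 = (-0.4521, -0.8920)
  (0,1): δ = 104.28°  ·
  (0,2): δ = 20.64°  ✓
  (0,3): δ = 52.30°  ·
  (0,4): δ = 92.83°  ·
  (1,2): δ = 96.36°  ·
  (1,3): δ = 23.42°  ✓
  (1,4): δ = 17.11°  ✓
  (2,3): δ = 107.06°  ·
  (2,4): δ = 66.53°  ·
  (3,4): δ = 139.47°  ·
antipodal pairs: 3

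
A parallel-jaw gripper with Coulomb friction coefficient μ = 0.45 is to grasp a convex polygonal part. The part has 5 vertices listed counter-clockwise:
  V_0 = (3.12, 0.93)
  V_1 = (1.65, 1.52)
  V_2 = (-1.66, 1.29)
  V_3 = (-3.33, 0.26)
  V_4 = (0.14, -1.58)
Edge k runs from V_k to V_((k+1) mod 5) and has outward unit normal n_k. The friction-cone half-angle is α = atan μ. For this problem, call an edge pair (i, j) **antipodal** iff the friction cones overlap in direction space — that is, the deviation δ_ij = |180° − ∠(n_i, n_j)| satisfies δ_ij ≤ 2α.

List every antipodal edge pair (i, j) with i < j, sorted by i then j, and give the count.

count = 4; pairs: (0,3), (1,3), (1,4), (2,4)

α = atan 0.45 = 24.23°;  2α = 48.46°
n_0 = (+0.3725, +0.9280)
n_1 = (-0.0693, +0.9976)
n_2 = (-0.5250, +0.8511)
n_3 = (-0.4685, -0.8835)
n_4 = (+0.6442, -0.7648)
  (0,1): δ = 154.16°  ·
  (0,2): δ = 126.47°  ·
  (0,3): δ = 6.07°  ✓
  (0,4): δ = 61.98°  ·
  (1,2): δ = 152.31°  ·
  (1,3): δ = 31.91°  ✓
  (1,4): δ = 36.13°  ✓
  (2,3): δ = 59.60°  ·
  (2,4): δ = 8.44°  ✓
  (3,4): δ = 111.96°  ·
antipodal pairs: 4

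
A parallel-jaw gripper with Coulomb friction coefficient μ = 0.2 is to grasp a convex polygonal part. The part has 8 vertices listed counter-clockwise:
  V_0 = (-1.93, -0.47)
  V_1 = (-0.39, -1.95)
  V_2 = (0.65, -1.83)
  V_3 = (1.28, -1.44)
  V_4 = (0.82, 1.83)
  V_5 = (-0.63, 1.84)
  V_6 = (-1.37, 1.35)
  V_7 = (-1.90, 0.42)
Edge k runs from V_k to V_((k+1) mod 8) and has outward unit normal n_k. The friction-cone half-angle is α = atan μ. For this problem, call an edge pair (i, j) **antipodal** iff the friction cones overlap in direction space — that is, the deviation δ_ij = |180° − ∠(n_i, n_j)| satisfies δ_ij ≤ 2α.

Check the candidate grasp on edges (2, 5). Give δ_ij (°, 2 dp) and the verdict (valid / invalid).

α = atan 0.2 = 11.31°;  2α = 22.62°
edge 2: e_2 = (+0.63, +0.39);  n_2 = (+0.5264, -0.8503)
edge 5: e_5 = (-0.74, -0.49);  n_5 = (-0.5521, +0.8338)
∠(n_2, n_5) = 178.25°
δ = |180° − 178.25°| = 1.75°
1.75° ≤ 2α = 22.62°  →  valid

δ = 1.75°, valid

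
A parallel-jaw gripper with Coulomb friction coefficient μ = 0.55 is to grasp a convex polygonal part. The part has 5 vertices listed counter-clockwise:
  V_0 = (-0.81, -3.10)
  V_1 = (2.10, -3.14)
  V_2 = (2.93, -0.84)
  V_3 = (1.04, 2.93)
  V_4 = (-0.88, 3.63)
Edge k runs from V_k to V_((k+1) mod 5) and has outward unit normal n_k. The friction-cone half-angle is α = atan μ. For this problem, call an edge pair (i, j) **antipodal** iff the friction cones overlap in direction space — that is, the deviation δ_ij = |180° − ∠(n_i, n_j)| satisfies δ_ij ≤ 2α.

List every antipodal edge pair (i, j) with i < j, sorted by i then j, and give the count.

α = atan 0.55 = 28.81°;  2α = 57.62°
n_0 = (-0.0137, -0.9999)
n_1 = (+0.9406, -0.3394)
n_2 = (+0.8940, +0.4482)
n_3 = (+0.3425, +0.9395)
n_4 = (-0.9999, -0.0104)
  (0,1): δ = 109.06°  ·
  (0,2): δ = 62.59°  ·
  (0,3): δ = 19.24°  ✓
  (0,4): δ = 91.38°  ·
  (1,2): δ = 133.53°  ·
  (1,3): δ = 90.19°  ·
  (1,4): δ = 20.44°  ✓
  (2,3): δ = 136.66°  ·
  (2,4): δ = 26.03°  ✓
  (3,4): δ = 69.37°  ·
antipodal pairs: 3

count = 3; pairs: (0,3), (1,4), (2,4)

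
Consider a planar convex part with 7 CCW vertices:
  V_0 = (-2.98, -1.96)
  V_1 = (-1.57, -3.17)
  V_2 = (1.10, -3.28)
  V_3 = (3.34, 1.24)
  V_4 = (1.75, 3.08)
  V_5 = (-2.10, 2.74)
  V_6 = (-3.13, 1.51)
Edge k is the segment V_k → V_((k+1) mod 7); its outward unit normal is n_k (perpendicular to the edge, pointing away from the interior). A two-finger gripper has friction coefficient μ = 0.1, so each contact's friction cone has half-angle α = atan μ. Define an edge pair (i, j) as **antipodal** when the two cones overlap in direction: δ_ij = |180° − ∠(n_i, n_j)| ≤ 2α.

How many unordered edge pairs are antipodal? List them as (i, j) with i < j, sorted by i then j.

α = atan 0.1 = 5.71°;  2α = 11.42°
n_0 = (-0.6512, -0.7589)
n_1 = (-0.0412, -0.9992)
n_2 = (+0.8960, -0.4440)
n_3 = (+0.7566, +0.6538)
n_4 = (-0.0880, +0.9961)
n_5 = (-0.7667, +0.6420)
n_6 = (-0.9991, -0.0432)
  (0,1): δ = 141.72°  ·
  (0,2): δ = 75.73°  ·
  (0,3): δ = 8.53°  ✓
  (0,4): δ = 45.68°  ·
  (0,5): δ = 90.69°  ·
  (0,6): δ = 133.11°  ·
  (1,2): δ = 114.00°  ·
  (1,3): δ = 46.81°  ·
  (1,4): δ = 7.41°  ✓
  (1,5): δ = 52.42°  ·
  (1,6): δ = 94.83°  ·
  (2,3): δ = 112.81°  ·
  (2,4): δ = 58.59°  ·
  (2,5): δ = 13.58°  ·
  (2,6): δ = 28.84°  ·
  (3,4): δ = 125.78°  ·
  (3,5): δ = 80.77°  ·
  (3,6): δ = 38.36°  ·
  (4,5): δ = 134.99°  ·
  (4,6): δ = 92.57°  ·
  (5,6): δ = 137.58°  ·
antipodal pairs: 2

count = 2; pairs: (0,3), (1,4)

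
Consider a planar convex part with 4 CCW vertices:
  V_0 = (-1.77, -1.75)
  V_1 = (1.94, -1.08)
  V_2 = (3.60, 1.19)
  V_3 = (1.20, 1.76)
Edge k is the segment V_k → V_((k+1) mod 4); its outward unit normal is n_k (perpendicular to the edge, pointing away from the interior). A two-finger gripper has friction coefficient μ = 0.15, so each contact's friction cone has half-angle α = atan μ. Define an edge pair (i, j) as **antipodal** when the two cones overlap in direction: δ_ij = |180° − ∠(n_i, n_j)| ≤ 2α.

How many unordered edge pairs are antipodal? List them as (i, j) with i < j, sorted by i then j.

α = atan 0.15 = 8.53°;  2α = 17.06°
n_0 = (+0.1777, -0.9841)
n_1 = (+0.8072, -0.5903)
n_2 = (+0.2311, +0.9729)
n_3 = (-0.7634, +0.6459)
  (0,1): δ = 136.41°  ·
  (0,2): δ = 23.60°  ·
  (0,3): δ = 39.53°  ·
  (1,2): δ = 67.18°  ·
  (1,3): δ = 4.06°  ✓
  (2,3): δ = 116.88°  ·
antipodal pairs: 1

count = 1; pairs: (1,3)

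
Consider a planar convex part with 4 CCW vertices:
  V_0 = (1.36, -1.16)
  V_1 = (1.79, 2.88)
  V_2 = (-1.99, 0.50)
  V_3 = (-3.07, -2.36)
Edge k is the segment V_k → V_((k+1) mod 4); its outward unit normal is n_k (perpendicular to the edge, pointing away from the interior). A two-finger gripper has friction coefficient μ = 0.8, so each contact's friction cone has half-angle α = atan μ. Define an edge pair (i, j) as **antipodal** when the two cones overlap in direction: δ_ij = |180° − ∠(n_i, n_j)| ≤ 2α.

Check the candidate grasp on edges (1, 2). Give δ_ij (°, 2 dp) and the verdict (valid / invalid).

α = atan 0.8 = 38.66°;  2α = 77.32°
edge 1: e_1 = (-3.78, -2.38);  n_1 = (-0.5328, +0.8462)
edge 2: e_2 = (-1.08, -2.86);  n_2 = (-0.9355, +0.3533)
∠(n_1, n_2) = 37.12°
δ = |180° − 37.12°| = 142.88°
142.88° > 2α = 77.32°  →  invalid

δ = 142.88°, invalid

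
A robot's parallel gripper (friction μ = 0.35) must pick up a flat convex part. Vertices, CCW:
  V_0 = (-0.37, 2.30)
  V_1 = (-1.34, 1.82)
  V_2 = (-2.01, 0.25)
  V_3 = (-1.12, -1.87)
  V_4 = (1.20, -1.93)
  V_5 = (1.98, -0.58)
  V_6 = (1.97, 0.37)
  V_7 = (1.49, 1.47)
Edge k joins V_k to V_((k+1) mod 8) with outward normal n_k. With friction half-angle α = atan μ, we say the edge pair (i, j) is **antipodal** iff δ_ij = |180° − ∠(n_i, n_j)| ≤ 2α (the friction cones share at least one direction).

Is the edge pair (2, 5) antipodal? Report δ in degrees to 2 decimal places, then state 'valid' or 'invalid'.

α = atan 0.35 = 19.29°;  2α = 38.58°
edge 2: e_2 = (+0.89, -2.12);  n_2 = (-0.9220, -0.3871)
edge 5: e_5 = (-0.01, +0.95);  n_5 = (+0.9999, +0.0105)
∠(n_2, n_5) = 157.83°
δ = |180° − 157.83°| = 22.17°
22.17° ≤ 2α = 38.58°  →  valid

δ = 22.17°, valid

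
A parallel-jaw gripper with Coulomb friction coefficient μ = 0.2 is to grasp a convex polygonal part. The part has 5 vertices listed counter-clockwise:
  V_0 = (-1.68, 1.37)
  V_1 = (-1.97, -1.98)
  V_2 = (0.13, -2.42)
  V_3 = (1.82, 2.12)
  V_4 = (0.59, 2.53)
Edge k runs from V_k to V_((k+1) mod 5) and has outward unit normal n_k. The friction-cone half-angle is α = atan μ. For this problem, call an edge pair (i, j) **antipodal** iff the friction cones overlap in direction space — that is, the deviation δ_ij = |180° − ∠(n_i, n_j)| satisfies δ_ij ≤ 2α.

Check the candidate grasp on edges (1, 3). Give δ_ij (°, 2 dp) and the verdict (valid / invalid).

δ = 6.60°, valid

α = atan 0.2 = 11.31°;  2α = 22.62°
edge 1: e_1 = (+2.10, -0.44);  n_1 = (-0.2051, -0.9787)
edge 3: e_3 = (-1.23, +0.41);  n_3 = (+0.3162, +0.9487)
∠(n_1, n_3) = 173.40°
δ = |180° − 173.40°| = 6.60°
6.60° ≤ 2α = 22.62°  →  valid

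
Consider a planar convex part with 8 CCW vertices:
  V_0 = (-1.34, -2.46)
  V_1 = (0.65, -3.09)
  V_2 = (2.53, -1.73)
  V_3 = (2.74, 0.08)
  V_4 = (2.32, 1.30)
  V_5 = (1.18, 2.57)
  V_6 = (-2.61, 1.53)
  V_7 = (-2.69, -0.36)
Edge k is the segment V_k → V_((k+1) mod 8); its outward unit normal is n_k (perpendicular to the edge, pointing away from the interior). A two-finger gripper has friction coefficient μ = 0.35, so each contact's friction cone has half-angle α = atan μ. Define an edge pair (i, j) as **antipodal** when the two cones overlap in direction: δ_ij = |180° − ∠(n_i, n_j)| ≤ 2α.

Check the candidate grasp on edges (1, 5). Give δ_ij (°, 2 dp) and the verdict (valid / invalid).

α = atan 0.35 = 19.29°;  2α = 38.58°
edge 1: e_1 = (+1.88, +1.36);  n_1 = (+0.5861, -0.8102)
edge 5: e_5 = (-3.79, -1.04);  n_5 = (-0.2646, +0.9644)
∠(n_1, n_5) = 159.46°
δ = |180° − 159.46°| = 20.54°
20.54° ≤ 2α = 38.58°  →  valid

δ = 20.54°, valid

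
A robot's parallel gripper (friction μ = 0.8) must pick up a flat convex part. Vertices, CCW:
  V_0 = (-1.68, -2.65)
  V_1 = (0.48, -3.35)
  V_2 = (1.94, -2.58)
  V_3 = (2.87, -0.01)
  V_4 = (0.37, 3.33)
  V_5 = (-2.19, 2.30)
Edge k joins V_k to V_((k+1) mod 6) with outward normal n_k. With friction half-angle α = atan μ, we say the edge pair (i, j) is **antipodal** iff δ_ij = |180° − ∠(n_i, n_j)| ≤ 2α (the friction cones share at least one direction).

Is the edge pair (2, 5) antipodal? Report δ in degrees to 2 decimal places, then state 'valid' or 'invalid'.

α = atan 0.8 = 38.66°;  2α = 77.32°
edge 2: e_2 = (+0.93, +2.57);  n_2 = (+0.9403, -0.3403)
edge 5: e_5 = (+0.51, -4.95);  n_5 = (-0.9947, -0.1025)
∠(n_2, n_5) = 154.22°
δ = |180° − 154.22°| = 25.78°
25.78° ≤ 2α = 77.32°  →  valid

δ = 25.78°, valid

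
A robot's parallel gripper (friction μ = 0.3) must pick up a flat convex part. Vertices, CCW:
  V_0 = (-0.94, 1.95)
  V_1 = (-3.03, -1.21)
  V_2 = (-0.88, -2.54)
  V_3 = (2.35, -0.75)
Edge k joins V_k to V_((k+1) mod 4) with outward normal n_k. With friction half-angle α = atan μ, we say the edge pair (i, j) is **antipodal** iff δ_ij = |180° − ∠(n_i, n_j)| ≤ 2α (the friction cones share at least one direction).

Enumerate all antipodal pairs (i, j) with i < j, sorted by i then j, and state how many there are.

count = 2; pairs: (0,2), (1,3)

α = atan 0.3 = 16.70°;  2α = 33.40°
n_0 = (-0.8341, +0.5517)
n_1 = (-0.5261, -0.8504)
n_2 = (+0.4847, -0.8747)
n_3 = (+0.6344, +0.7730)
  (0,1): δ = 88.26°  ·
  (0,2): δ = 27.53°  ✓
  (0,3): δ = 84.11°  ·
  (1,2): δ = 119.26°  ·
  (1,3): δ = 7.63°  ✓
  (2,3): δ = 68.37°  ·
antipodal pairs: 2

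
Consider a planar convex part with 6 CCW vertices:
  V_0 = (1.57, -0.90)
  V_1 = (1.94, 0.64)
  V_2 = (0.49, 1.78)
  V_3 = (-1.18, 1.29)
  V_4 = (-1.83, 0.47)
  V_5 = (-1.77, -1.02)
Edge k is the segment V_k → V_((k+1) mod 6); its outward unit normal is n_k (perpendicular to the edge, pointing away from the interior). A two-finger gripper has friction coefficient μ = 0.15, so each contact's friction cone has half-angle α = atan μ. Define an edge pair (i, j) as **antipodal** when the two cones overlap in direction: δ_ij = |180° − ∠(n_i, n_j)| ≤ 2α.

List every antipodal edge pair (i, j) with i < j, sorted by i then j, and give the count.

α = atan 0.15 = 8.53°;  2α = 17.06°
n_0 = (+0.9723, -0.2336)
n_1 = (+0.6181, +0.7861)
n_2 = (-0.2815, +0.9595)
n_3 = (-0.7837, +0.6212)
n_4 = (-0.9992, -0.0402)
n_5 = (+0.0359, -0.9994)
  (0,1): δ = 114.66°  ·
  (0,2): δ = 60.14°  ·
  (0,3): δ = 24.89°  ·
  (0,4): δ = 15.82°  ✓
  (0,5): δ = 105.57°  ·
  (1,2): δ = 125.47°  ·
  (1,3): δ = 90.23°  ·
  (1,4): δ = 49.52°  ·
  (1,5): δ = 40.23°  ·
  (2,3): δ = 144.76°  ·
  (2,4): δ = 104.05°  ·
  (2,5): δ = 14.29°  ✓
  (3,4): δ = 139.29°  ·
  (3,5): δ = 49.54°  ·
  (4,5): δ = 90.25°  ·
antipodal pairs: 2

count = 2; pairs: (0,4), (2,5)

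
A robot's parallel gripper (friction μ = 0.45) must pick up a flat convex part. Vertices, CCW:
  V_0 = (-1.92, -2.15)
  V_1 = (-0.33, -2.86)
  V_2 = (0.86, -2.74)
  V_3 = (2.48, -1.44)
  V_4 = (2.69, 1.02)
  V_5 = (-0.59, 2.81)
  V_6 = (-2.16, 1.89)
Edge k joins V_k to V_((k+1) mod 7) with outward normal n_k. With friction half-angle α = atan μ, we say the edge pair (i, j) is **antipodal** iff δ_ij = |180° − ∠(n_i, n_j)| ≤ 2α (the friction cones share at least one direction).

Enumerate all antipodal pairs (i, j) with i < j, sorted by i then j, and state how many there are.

α = atan 0.45 = 24.23°;  2α = 48.46°
n_0 = (-0.4077, -0.9131)
n_1 = (+0.1003, -0.9950)
n_2 = (+0.6259, -0.7799)
n_3 = (+0.9964, -0.0851)
n_4 = (+0.4790, +0.8778)
n_5 = (-0.5056, +0.8628)
n_6 = (-0.9982, -0.0593)
  (0,1): δ = 150.18°  ·
  (0,2): δ = 117.19°  ·
  (0,3): δ = 70.82°  ·
  (0,4): δ = 4.56°  ✓
  (0,5): δ = 54.43°  ·
  (0,6): δ = 117.46°  ·
  (1,2): δ = 147.01°  ·
  (1,3): δ = 100.64°  ·
  (1,4): δ = 34.38°  ✓
  (1,5): δ = 24.61°  ✓
  (1,6): δ = 87.64°  ·
  (2,3): δ = 133.63°  ·
  (2,4): δ = 67.37°  ·
  (2,5): δ = 8.38°  ✓
  (2,6): δ = 54.65°  ·
  (3,4): δ = 113.74°  ·
  (3,5): δ = 54.75°  ·
  (3,6): δ = 8.28°  ✓
  (4,5): δ = 121.01°  ·
  (4,6): δ = 57.98°  ·
  (5,6): δ = 116.97°  ·
antipodal pairs: 5

count = 5; pairs: (0,4), (1,4), (1,5), (2,5), (3,6)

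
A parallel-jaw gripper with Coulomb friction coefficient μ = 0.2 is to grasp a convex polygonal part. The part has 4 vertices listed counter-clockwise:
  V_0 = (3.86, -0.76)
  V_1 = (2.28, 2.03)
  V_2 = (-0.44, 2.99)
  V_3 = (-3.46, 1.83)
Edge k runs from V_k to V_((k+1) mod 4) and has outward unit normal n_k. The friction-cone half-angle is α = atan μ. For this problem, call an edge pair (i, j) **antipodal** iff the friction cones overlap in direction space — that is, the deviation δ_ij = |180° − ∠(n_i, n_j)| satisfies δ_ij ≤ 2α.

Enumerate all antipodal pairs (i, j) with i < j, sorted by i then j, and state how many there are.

count = 1; pairs: (1,3)

α = atan 0.2 = 11.31°;  2α = 22.62°
n_0 = (+0.8702, +0.4928)
n_1 = (+0.3328, +0.9430)
n_2 = (-0.3586, +0.9335)
n_3 = (-0.3336, -0.9427)
  (0,1): δ = 138.96°  ·
  (0,2): δ = 98.51°  ·
  (0,3): δ = 40.99°  ·
  (1,2): δ = 139.55°  ·
  (1,3): δ = 0.05°  ✓
  (2,3): δ = 40.50°  ·
antipodal pairs: 1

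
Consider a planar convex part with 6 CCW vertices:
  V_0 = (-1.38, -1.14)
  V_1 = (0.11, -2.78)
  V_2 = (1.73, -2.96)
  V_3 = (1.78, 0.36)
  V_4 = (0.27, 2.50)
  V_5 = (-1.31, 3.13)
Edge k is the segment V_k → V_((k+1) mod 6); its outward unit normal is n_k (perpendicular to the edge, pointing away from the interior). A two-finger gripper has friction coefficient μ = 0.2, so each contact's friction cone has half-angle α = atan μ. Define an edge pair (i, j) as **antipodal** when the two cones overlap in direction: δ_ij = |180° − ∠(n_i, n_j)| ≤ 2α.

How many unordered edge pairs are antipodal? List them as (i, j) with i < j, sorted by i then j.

count = 3; pairs: (0,3), (1,4), (2,5)

α = atan 0.2 = 11.31°;  2α = 22.62°
n_0 = (-0.7401, -0.6724)
n_1 = (-0.1104, -0.9939)
n_2 = (+0.9999, -0.0151)
n_3 = (+0.8171, +0.5765)
n_4 = (+0.3704, +0.9289)
n_5 = (-0.9999, +0.0164)
  (0,1): δ = 138.60°  ·
  (0,2): δ = 43.12°  ·
  (0,3): δ = 7.05°  ✓
  (0,4): δ = 26.00°  ·
  (0,5): δ = 136.80°  ·
  (1,2): δ = 84.52°  ·
  (1,3): δ = 48.45°  ·
  (1,4): δ = 15.40°  ✓
  (1,5): δ = 95.40°  ·
  (2,3): δ = 143.93°  ·
  (2,4): δ = 110.88°  ·
  (2,5): δ = 0.08°  ✓
  (3,4): δ = 146.95°  ·
  (3,5): δ = 36.15°  ·
  (4,5): δ = 69.20°  ·
antipodal pairs: 3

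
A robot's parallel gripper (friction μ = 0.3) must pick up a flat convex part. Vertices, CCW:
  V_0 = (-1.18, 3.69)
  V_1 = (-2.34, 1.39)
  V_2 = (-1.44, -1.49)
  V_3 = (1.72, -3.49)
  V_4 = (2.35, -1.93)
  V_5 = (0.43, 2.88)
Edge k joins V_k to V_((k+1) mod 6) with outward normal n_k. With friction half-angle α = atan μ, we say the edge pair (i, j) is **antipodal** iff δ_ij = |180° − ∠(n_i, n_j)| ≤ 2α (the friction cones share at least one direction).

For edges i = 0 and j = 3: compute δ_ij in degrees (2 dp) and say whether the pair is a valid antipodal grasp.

α = atan 0.3 = 16.70°;  2α = 33.40°
edge 0: e_0 = (-1.16, -2.30);  n_0 = (-0.8929, +0.4503)
edge 3: e_3 = (+0.63, +1.56);  n_3 = (+0.9272, -0.3745)
∠(n_0, n_3) = 175.23°
δ = |180° − 175.23°| = 4.77°
4.77° ≤ 2α = 33.40°  →  valid

δ = 4.77°, valid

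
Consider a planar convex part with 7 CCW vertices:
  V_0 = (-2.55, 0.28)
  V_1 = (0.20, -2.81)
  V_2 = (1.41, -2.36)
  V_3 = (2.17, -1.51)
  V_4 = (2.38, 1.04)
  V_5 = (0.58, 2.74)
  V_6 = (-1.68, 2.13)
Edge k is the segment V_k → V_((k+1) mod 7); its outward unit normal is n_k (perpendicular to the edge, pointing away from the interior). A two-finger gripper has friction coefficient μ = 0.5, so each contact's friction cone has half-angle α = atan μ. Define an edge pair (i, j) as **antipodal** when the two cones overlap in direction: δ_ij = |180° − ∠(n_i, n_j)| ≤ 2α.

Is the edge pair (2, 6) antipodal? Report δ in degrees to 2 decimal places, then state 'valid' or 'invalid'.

α = atan 0.5 = 26.57°;  2α = 53.13°
edge 2: e_2 = (+0.76, +0.85);  n_2 = (+0.7455, -0.6665)
edge 6: e_6 = (-0.87, -1.85);  n_6 = (-0.9049, +0.4256)
∠(n_2, n_6) = 163.39°
δ = |180° − 163.39°| = 16.61°
16.61° ≤ 2α = 53.13°  →  valid

δ = 16.61°, valid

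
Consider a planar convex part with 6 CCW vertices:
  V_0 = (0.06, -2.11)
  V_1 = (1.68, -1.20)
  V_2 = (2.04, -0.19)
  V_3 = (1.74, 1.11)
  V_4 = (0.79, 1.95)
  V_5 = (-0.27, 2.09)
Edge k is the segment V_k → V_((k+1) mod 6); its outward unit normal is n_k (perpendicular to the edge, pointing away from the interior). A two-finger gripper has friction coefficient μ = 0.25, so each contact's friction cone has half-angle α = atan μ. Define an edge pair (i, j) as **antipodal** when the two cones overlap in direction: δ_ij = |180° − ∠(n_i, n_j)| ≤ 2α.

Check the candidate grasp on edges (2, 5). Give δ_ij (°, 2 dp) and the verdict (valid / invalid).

δ = 8.50°, valid

α = atan 0.25 = 14.04°;  2α = 28.07°
edge 2: e_2 = (-0.30, +1.30);  n_2 = (+0.9744, +0.2249)
edge 5: e_5 = (+0.33, -4.20);  n_5 = (-0.9969, -0.0783)
∠(n_2, n_5) = 171.50°
δ = |180° − 171.50°| = 8.50°
8.50° ≤ 2α = 28.07°  →  valid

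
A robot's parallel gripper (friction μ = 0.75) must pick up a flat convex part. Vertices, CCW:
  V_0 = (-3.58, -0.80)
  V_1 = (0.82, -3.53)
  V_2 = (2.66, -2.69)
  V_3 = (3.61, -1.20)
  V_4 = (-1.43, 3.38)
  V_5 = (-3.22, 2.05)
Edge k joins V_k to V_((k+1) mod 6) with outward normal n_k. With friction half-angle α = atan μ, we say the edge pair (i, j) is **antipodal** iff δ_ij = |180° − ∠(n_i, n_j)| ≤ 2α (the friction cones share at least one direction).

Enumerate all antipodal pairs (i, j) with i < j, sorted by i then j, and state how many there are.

α = atan 0.75 = 36.87°;  2α = 73.74°
n_0 = (-0.5272, -0.8497)
n_1 = (+0.4153, -0.9097)
n_2 = (+0.8432, -0.5376)
n_3 = (+0.6725, +0.7401)
n_4 = (-0.5964, +0.8027)
n_5 = (-0.9921, +0.1253)
  (0,1): δ = 123.64°  ·
  (0,2): δ = 90.70°  ·
  (0,3): δ = 10.44°  ✓
  (0,4): δ = 68.43°  ✓
  (0,5): δ = 114.62°  ·
  (1,2): δ = 147.06°  ·
  (1,3): δ = 66.80°  ✓
  (1,4): δ = 12.08°  ✓
  (1,5): δ = 58.26°  ✓
  (2,3): δ = 99.74°  ·
  (2,4): δ = 20.87°  ✓
  (2,5): δ = 25.32°  ✓
  (3,4): δ = 101.12°  ·
  (3,5): δ = 54.94°  ✓
  (4,5): δ = 133.81°  ·
antipodal pairs: 8

count = 8; pairs: (0,3), (0,4), (1,3), (1,4), (1,5), (2,4), (2,5), (3,5)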